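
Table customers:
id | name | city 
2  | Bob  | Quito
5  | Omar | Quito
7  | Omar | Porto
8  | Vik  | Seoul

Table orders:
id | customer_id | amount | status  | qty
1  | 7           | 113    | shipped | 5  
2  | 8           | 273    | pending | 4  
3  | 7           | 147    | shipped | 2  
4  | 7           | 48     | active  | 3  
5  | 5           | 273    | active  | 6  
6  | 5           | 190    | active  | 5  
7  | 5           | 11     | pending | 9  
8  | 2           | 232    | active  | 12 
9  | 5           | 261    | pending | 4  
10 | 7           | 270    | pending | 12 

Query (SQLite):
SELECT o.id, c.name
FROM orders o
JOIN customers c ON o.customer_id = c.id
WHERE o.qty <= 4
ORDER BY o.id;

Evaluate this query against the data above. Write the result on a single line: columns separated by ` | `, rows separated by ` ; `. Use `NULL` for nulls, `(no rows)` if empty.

Each orders row matches the customers row where customer_id = customers.id.
Then keep rows with o.qty <= 4.

2 | Vik ; 3 | Omar ; 4 | Omar ; 9 | Omar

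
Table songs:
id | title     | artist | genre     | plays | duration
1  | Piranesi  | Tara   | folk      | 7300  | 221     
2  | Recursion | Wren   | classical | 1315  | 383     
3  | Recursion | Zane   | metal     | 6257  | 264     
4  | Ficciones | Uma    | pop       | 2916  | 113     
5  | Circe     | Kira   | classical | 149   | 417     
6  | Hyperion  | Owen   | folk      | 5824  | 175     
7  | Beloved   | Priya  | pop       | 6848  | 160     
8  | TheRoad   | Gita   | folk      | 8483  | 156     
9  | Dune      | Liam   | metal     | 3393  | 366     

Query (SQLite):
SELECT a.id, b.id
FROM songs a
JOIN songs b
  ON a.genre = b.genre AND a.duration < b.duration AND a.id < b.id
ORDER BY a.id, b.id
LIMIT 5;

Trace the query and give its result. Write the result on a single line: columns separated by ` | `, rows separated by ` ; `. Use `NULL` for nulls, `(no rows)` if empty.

2 | 5 ; 3 | 9 ; 4 | 7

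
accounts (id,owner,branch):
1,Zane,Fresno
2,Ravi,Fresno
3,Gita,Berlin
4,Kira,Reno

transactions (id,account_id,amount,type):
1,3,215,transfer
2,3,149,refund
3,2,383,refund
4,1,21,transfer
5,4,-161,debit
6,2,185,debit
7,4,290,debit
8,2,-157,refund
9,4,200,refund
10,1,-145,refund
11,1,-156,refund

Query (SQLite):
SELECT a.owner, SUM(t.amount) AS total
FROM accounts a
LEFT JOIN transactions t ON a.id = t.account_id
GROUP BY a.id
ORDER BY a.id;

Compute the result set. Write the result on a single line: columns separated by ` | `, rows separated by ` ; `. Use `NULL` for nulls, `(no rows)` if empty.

LEFT JOIN keeps every accounts row; unmatched ones get NULL for transactions columns.
Group by accounts.id and compute SUM(t.amount). SUM over an all-NULL group is NULL.
  1: ids {4, 10, 11} → SUM(t.amount)=-280
  2: ids {3, 6, 8} → SUM(t.amount)=411
  3: ids {1, 2} → SUM(t.amount)=364
  4: ids {5, 7, 9} → SUM(t.amount)=329

Zane | -280 ; Ravi | 411 ; Gita | 364 ; Kira | 329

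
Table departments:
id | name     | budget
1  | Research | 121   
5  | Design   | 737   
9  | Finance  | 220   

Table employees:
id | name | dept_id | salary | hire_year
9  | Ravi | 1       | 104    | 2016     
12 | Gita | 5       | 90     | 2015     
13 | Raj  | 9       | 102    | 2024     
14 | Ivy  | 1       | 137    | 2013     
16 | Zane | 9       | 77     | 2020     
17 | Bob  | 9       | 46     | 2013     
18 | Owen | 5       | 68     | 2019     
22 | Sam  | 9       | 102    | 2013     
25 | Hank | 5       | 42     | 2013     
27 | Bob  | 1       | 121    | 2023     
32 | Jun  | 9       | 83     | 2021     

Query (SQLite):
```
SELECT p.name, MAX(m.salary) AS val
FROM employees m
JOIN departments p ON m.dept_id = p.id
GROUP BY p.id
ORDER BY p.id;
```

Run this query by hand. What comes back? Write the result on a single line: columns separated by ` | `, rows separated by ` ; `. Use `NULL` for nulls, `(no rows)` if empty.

Research | 137 ; Design | 90 ; Finance | 102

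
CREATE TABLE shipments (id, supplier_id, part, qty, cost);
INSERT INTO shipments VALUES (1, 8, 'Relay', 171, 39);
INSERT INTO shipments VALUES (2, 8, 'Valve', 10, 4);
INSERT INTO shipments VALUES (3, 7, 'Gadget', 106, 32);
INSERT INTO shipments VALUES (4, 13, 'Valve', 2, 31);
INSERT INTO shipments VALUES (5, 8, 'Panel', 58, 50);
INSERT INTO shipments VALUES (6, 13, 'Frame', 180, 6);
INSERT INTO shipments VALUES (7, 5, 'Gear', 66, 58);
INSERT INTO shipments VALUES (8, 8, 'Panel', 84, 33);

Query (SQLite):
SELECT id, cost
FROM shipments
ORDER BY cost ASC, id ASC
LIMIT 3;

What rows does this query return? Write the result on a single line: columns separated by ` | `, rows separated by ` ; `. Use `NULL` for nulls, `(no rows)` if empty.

2 | 4 ; 6 | 6 ; 4 | 31

Sort by cost asc, tiebreak id asc: (4, id=2), (6, id=6), (31, id=4), (32, id=3), (33, id=8), (39, id=1) …. Take first 3.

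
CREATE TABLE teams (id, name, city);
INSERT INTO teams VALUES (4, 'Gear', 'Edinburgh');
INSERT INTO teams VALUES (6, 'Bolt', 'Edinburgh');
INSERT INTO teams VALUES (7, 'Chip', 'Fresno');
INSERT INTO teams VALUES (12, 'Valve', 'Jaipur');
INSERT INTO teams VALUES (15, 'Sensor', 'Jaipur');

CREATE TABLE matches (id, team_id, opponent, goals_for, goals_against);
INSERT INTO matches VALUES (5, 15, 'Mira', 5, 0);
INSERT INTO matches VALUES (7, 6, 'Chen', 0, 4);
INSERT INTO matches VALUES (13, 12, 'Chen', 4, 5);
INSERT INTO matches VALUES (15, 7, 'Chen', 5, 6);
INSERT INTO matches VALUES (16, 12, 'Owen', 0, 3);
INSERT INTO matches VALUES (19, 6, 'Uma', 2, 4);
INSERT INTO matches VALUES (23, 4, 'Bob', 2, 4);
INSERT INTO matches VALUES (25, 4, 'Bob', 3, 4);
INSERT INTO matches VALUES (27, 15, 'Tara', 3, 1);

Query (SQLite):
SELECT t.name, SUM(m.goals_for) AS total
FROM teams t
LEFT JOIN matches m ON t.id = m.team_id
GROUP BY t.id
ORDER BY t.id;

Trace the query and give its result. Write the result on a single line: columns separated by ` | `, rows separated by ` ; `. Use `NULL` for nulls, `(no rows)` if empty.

Gear | 5 ; Bolt | 2 ; Chip | 5 ; Valve | 4 ; Sensor | 8

LEFT JOIN keeps every teams row; unmatched ones get NULL for matches columns.
Group by teams.id and compute SUM(m.goals_for). SUM over an all-NULL group is NULL.
  4: ids {23, 25} → SUM(m.goals_for)=5
  6: ids {7, 19} → SUM(m.goals_for)=2
  7: ids {15} → SUM(m.goals_for)=5
  12: ids {13, 16} → SUM(m.goals_for)=4
  15: ids {5, 27} → SUM(m.goals_for)=8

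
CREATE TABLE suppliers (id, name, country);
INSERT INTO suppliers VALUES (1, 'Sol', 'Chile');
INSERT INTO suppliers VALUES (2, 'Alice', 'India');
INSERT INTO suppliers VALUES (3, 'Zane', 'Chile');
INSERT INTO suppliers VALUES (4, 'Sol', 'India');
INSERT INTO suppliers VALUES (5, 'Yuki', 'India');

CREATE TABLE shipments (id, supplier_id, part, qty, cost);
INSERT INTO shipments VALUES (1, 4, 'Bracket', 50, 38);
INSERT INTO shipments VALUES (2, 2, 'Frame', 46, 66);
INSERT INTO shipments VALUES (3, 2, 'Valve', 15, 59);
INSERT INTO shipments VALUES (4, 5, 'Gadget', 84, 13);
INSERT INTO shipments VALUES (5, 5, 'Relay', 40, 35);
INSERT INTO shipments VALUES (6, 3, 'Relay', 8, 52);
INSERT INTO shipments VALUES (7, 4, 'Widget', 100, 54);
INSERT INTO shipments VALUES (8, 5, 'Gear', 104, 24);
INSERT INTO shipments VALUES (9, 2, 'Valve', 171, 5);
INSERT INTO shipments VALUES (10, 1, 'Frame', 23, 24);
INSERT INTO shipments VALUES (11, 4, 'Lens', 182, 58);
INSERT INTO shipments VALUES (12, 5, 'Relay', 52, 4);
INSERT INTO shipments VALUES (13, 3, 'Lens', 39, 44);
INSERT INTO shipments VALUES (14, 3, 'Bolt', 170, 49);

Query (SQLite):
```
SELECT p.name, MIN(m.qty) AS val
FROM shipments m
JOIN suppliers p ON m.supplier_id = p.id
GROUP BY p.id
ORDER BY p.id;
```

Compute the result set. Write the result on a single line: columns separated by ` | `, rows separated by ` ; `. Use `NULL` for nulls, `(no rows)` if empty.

Join each shipments row to its suppliers via supplier_id.
Group joined rows by suppliers.id; compute MIN(m.qty) per group.
  1: ids {10} → MIN(m.qty)=23
  2: ids {2, 3, 9} → MIN(m.qty)=15
  3: ids {6, 13, 14} → MIN(m.qty)=8
  4: ids {1, 7, 11} → MIN(m.qty)=50
  5: ids {4, 5, 8, 12} → MIN(m.qty)=40

Sol | 23 ; Alice | 15 ; Zane | 8 ; Sol | 50 ; Yuki | 40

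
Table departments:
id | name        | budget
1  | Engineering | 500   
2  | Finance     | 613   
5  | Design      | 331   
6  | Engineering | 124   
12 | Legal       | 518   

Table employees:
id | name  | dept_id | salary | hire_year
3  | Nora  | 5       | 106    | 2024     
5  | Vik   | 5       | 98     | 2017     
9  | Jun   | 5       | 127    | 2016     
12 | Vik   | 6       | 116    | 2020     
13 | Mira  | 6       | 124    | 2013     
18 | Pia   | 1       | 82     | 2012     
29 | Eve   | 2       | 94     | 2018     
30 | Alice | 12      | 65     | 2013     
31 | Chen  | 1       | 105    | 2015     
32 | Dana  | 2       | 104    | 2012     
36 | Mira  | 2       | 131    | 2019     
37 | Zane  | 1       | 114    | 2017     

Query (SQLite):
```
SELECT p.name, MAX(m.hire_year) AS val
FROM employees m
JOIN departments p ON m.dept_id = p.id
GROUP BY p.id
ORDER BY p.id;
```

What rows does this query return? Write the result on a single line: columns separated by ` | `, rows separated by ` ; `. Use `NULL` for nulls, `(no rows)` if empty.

Engineering | 2017 ; Finance | 2019 ; Design | 2024 ; Engineering | 2020 ; Legal | 2013

Join each employees row to its departments via dept_id.
Group joined rows by departments.id; compute MAX(m.hire_year) per group.
  1: ids {18, 31, 37} → MAX(m.hire_year)=2017
  2: ids {29, 32, 36} → MAX(m.hire_year)=2019
  5: ids {3, 5, 9} → MAX(m.hire_year)=2024
  6: ids {12, 13} → MAX(m.hire_year)=2020
  12: ids {30} → MAX(m.hire_year)=2013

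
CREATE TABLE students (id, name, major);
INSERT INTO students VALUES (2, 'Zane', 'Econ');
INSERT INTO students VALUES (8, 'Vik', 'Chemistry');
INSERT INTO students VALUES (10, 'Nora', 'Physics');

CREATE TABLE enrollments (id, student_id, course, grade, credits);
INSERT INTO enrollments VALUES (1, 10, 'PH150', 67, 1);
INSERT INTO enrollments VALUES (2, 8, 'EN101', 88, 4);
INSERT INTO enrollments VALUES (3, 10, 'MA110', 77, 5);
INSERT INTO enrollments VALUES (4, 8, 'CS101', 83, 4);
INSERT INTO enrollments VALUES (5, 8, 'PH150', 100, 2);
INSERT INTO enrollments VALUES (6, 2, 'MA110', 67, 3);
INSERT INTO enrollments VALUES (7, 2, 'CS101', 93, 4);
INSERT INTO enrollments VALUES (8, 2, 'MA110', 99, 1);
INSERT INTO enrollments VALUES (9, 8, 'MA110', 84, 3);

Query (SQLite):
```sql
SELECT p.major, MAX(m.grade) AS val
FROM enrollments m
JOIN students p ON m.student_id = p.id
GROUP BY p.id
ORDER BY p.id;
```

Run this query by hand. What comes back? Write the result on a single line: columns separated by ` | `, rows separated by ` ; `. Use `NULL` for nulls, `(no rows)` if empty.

Econ | 99 ; Chemistry | 100 ; Physics | 77

Join each enrollments row to its students via student_id.
Group joined rows by students.id; compute MAX(m.grade) per group.
  2: ids {6, 7, 8} → MAX(m.grade)=99
  8: ids {2, 4, 5, 9} → MAX(m.grade)=100
  10: ids {1, 3} → MAX(m.grade)=77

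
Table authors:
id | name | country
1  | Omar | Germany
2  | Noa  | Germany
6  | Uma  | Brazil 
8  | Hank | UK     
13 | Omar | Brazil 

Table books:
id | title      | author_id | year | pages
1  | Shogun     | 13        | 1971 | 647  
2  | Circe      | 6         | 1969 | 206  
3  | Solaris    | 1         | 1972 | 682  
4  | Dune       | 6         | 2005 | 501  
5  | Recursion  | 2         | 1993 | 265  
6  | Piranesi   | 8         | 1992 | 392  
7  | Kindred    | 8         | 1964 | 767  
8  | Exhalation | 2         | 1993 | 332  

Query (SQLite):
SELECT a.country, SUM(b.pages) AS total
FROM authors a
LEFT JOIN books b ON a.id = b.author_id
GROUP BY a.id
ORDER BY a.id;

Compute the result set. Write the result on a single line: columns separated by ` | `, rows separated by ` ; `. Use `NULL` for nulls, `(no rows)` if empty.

Germany | 682 ; Germany | 597 ; Brazil | 707 ; UK | 1159 ; Brazil | 647

LEFT JOIN keeps every authors row; unmatched ones get NULL for books columns.
Group by authors.id and compute SUM(b.pages). SUM over an all-NULL group is NULL.
  1: ids {3} → SUM(b.pages)=682
  2: ids {5, 8} → SUM(b.pages)=597
  6: ids {2, 4} → SUM(b.pages)=707
  8: ids {6, 7} → SUM(b.pages)=1159
  13: ids {1} → SUM(b.pages)=647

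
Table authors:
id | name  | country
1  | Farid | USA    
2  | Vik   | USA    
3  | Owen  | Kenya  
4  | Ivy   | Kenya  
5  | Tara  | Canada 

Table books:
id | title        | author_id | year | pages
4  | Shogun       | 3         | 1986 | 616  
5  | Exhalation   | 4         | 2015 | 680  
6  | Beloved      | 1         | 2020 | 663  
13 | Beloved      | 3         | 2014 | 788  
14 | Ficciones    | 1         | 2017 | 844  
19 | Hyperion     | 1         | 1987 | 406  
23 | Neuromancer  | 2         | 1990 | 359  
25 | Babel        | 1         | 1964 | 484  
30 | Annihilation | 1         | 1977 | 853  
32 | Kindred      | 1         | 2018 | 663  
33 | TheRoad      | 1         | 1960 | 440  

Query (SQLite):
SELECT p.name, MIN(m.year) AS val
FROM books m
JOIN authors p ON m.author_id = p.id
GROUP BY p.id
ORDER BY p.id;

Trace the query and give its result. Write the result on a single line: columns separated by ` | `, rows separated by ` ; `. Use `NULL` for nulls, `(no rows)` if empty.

Farid | 1960 ; Vik | 1990 ; Owen | 1986 ; Ivy | 2015

Join each books row to its authors via author_id.
Group joined rows by authors.id; compute MIN(m.year) per group.
  1: ids {6, 14, 19, 25, 30, 32, 33} → MIN(m.year)=1960
  2: ids {23} → MIN(m.year)=1990
  3: ids {4, 13} → MIN(m.year)=1986
  4: ids {5} → MIN(m.year)=2015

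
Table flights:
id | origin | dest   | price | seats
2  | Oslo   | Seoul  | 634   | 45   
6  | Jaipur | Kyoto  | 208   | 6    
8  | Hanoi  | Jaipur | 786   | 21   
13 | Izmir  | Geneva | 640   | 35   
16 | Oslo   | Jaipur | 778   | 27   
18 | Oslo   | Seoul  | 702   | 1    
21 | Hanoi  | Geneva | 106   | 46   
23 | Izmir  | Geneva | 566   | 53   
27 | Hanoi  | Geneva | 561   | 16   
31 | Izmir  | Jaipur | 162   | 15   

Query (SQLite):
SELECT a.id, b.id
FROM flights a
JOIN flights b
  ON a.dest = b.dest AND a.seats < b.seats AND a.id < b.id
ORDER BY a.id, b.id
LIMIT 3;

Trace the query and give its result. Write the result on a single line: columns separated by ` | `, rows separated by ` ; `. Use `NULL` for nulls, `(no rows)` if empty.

Pairs (a,b) with same dest, a.seats < b.seats, a.id < b.id.
dest groups: Geneva:{13,21,23,27} Jaipur:{8,16,31} Kyoto:{6} Seoul:{2,18}
Ordered by (a.id, b.id); first 3.

8 | 16 ; 13 | 21 ; 13 | 23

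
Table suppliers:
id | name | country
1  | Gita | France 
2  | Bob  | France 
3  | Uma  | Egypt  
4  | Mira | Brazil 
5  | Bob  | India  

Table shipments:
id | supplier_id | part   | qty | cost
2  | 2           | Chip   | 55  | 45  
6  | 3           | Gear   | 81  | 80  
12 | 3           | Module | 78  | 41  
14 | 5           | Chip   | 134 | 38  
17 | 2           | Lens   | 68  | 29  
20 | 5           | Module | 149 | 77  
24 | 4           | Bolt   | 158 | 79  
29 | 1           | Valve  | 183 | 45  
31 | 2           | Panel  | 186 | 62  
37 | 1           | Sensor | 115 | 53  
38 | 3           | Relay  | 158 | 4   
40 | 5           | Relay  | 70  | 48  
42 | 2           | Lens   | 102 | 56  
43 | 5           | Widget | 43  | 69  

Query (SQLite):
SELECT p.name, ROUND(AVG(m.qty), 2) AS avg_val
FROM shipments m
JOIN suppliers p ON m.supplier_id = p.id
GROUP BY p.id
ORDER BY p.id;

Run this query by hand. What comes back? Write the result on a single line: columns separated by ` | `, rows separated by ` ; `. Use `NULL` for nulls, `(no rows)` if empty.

Join each shipments row to its suppliers via supplier_id.
Group joined rows by suppliers.id; compute ROUND(AVG(m.qty), 2) per group.
  1: ids {29, 37} → ROUND(AVG(m.qty), 2)=149
  2: ids {2, 17, 31, 42} → ROUND(AVG(m.qty), 2)=102.75
  3: ids {6, 12, 38} → ROUND(AVG(m.qty), 2)=105.67
  4: ids {24} → ROUND(AVG(m.qty), 2)=158
  5: ids {14, 20, 40, 43} → ROUND(AVG(m.qty), 2)=99

Gita | 149 ; Bob | 102.75 ; Uma | 105.67 ; Mira | 158 ; Bob | 99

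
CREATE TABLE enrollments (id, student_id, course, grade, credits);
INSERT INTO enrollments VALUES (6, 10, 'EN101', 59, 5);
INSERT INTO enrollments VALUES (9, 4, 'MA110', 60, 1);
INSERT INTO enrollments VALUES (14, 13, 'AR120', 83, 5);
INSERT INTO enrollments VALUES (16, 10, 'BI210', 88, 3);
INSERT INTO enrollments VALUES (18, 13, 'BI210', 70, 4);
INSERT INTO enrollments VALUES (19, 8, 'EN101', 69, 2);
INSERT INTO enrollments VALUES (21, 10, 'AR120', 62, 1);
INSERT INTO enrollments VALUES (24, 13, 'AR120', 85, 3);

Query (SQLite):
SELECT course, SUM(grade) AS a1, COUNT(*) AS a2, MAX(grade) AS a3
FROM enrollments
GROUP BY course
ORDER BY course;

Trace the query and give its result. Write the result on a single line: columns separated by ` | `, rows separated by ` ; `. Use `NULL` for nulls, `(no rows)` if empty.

AR120 | 230 | 3 | 85 ; BI210 | 158 | 2 | 88 ; EN101 | 128 | 2 | 69 ; MA110 | 60 | 1 | 60

Group enrollments by course.
Per group compute: SUM(grade), COUNT(*), MAX(grade).
  AR120: ids {14, 21, 24} → SUM(grade)=230, COUNT(*)=3, MAX(grade)=85
  BI210: ids {16, 18} → SUM(grade)=158, COUNT(*)=2, MAX(grade)=88
  EN101: ids {6, 19} → SUM(grade)=128, COUNT(*)=2, MAX(grade)=69
  MA110: ids {9} → SUM(grade)=60, COUNT(*)=1, MAX(grade)=60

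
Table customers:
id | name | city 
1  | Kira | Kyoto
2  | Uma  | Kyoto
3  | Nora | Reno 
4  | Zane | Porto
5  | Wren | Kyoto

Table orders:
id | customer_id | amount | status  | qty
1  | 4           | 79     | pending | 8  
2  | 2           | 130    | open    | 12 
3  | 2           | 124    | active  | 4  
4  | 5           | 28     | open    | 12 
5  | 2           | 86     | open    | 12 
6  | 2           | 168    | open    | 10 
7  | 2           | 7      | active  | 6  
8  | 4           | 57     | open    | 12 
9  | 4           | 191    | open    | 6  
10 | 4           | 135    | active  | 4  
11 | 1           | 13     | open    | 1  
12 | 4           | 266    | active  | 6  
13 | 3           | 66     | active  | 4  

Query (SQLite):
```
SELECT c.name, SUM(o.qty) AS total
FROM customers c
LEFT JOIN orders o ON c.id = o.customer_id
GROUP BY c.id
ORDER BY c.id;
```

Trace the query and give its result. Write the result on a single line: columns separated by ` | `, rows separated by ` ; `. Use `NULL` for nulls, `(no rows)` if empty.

Kira | 1 ; Uma | 44 ; Nora | 4 ; Zane | 36 ; Wren | 12

LEFT JOIN keeps every customers row; unmatched ones get NULL for orders columns.
Group by customers.id and compute SUM(o.qty). SUM over an all-NULL group is NULL.
  1: ids {11} → SUM(o.qty)=1
  2: ids {2, 3, 5, 6, 7} → SUM(o.qty)=44
  3: ids {13} → SUM(o.qty)=4
  4: ids {1, 8, 9, 10, 12} → SUM(o.qty)=36
  5: ids {4} → SUM(o.qty)=12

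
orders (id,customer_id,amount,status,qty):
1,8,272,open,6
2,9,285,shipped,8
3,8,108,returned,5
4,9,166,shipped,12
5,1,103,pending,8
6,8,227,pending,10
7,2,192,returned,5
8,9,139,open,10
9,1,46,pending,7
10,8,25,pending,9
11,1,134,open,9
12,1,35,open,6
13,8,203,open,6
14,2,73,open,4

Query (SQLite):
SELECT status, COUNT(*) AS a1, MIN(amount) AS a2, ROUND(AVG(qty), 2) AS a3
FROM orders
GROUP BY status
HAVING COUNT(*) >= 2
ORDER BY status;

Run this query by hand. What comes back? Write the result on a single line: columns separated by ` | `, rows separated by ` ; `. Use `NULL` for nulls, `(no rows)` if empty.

Group orders by status.
Per group compute: COUNT(*), MIN(amount), ROUND(AVG(qty), 2).
HAVING: drop groups with fewer than 2 rows.
  open: ids {1, 8, 11, 12, 13, 14} → COUNT(*)=6, MIN(amount)=35, ROUND(AVG(qty), 2)=6.83
  pending: ids {5, 6, 9, 10} → COUNT(*)=4, MIN(amount)=25, ROUND(AVG(qty), 2)=8.5
  returned: ids {3, 7} → COUNT(*)=2, MIN(amount)=108, ROUND(AVG(qty), 2)=5
  shipped: ids {2, 4} → COUNT(*)=2, MIN(amount)=166, ROUND(AVG(qty), 2)=10

open | 6 | 35 | 6.83 ; pending | 4 | 25 | 8.5 ; returned | 2 | 108 | 5 ; shipped | 2 | 166 | 10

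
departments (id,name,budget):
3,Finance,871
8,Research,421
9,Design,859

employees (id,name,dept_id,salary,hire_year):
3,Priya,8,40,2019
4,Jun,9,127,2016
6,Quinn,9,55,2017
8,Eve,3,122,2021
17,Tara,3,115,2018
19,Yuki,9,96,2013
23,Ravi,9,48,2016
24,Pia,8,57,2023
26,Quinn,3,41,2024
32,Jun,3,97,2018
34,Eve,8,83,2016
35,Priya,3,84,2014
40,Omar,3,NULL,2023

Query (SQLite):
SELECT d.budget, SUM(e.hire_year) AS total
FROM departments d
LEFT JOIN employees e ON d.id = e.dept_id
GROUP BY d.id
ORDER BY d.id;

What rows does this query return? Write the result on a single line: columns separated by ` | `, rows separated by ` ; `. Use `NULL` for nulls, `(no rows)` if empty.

871 | 12118 ; 421 | 6058 ; 859 | 8062

LEFT JOIN keeps every departments row; unmatched ones get NULL for employees columns.
Group by departments.id and compute SUM(e.hire_year). SUM over an all-NULL group is NULL.
  3: ids {8, 17, 26, 32, 35, 40} → SUM(e.hire_year)=12118
  8: ids {3, 24, 34} → SUM(e.hire_year)=6058
  9: ids {4, 6, 19, 23} → SUM(e.hire_year)=8062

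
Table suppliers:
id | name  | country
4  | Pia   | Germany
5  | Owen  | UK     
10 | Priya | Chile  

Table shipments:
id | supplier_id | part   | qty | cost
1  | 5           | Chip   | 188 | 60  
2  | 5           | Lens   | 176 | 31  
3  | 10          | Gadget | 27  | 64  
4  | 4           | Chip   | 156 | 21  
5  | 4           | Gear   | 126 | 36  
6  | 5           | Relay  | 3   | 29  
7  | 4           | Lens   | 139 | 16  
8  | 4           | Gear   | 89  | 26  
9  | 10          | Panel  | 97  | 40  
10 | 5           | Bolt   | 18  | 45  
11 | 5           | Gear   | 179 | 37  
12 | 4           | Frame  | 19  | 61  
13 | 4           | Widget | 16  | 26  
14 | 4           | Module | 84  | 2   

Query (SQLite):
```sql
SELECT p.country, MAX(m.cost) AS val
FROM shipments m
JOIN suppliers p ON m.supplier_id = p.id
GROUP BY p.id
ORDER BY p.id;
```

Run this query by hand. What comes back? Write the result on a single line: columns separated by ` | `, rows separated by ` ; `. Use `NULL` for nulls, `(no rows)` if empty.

Germany | 61 ; UK | 60 ; Chile | 64

Join each shipments row to its suppliers via supplier_id.
Group joined rows by suppliers.id; compute MAX(m.cost) per group.
  4: ids {4, 5, 7, 8, 12, 13, 14} → MAX(m.cost)=61
  5: ids {1, 2, 6, 10, 11} → MAX(m.cost)=60
  10: ids {3, 9} → MAX(m.cost)=64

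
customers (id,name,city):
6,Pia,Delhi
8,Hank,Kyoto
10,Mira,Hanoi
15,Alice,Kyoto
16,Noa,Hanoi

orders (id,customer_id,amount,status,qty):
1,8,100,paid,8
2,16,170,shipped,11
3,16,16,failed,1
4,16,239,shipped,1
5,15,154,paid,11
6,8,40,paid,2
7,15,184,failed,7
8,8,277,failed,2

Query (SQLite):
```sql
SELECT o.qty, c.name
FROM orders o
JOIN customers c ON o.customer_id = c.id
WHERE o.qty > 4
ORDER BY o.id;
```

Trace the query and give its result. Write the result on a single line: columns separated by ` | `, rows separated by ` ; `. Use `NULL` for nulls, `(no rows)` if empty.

8 | Hank ; 11 | Noa ; 11 | Alice ; 7 | Alice

Each orders row matches the customers row where customer_id = customers.id.
Then keep rows with o.qty > 4.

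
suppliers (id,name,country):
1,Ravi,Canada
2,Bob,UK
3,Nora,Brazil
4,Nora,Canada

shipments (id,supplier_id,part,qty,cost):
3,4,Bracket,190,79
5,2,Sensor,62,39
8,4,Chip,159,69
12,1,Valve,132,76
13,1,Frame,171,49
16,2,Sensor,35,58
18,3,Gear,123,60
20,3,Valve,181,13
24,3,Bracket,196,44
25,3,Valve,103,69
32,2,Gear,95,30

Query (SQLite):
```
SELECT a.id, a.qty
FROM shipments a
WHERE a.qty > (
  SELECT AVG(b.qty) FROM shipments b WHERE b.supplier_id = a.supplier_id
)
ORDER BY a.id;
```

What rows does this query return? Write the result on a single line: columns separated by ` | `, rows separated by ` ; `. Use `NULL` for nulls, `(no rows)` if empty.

For each shipments row a, compute AVG(qty) over rows sharing a.supplier_id.
Keep row a if a.qty > that per-group AVG.
  supplier_id=1: AVG(qty) = 151.5
  supplier_id=2: AVG(qty) = 64.0
  supplier_id=3: AVG(qty) = 150.75
  supplier_id=4: AVG(qty) = 174.5

3 | 190 ; 13 | 171 ; 20 | 181 ; 24 | 196 ; 32 | 95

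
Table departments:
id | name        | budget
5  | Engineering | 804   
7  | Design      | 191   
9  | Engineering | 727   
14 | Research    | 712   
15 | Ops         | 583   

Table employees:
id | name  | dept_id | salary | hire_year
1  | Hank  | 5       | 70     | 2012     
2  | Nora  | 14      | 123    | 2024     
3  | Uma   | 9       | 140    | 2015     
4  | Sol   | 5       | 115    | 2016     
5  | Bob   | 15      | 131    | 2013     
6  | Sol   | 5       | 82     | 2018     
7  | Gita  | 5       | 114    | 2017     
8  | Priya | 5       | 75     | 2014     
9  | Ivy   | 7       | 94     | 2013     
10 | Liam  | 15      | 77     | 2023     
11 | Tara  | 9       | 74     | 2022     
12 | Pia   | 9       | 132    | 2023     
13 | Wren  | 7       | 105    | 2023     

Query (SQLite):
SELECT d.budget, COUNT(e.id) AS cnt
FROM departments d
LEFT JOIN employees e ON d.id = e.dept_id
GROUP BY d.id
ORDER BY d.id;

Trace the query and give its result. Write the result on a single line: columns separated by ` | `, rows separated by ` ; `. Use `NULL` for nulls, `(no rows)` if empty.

804 | 5 ; 191 | 2 ; 727 | 3 ; 712 | 1 ; 583 | 2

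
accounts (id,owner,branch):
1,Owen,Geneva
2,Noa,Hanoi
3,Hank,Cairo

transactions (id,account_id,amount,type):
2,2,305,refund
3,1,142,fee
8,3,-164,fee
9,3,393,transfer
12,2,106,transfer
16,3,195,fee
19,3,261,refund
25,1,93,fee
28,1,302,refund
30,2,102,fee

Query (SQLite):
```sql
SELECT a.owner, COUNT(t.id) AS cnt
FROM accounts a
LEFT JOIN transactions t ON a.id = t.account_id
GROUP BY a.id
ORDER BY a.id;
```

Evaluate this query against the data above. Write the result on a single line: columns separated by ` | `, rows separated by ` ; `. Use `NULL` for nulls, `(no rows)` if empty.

LEFT JOIN keeps every accounts row; unmatched ones get NULL for transactions columns.
Group by accounts.id and compute COUNT(t.id). COUNT(col) of an all-NULL group is 0.
  1: ids {3, 25, 28} → COUNT(t.id)=3
  2: ids {2, 12, 30} → COUNT(t.id)=3
  3: ids {8, 9, 16, 19} → COUNT(t.id)=4

Owen | 3 ; Noa | 3 ; Hank | 4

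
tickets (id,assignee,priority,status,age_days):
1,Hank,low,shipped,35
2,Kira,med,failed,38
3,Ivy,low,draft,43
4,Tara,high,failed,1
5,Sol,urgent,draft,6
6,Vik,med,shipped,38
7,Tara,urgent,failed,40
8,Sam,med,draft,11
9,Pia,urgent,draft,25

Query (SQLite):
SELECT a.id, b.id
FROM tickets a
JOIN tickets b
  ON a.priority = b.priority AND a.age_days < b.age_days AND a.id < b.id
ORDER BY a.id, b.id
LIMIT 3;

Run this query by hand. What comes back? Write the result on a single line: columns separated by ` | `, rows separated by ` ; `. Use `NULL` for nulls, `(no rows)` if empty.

1 | 3 ; 5 | 7 ; 5 | 9

Pairs (a,b) with same priority, a.age_days < b.age_days, a.id < b.id.
priority groups: high:{4} low:{1,3} med:{2,6,8} urgent:{5,7,9}
Ordered by (a.id, b.id); first 3.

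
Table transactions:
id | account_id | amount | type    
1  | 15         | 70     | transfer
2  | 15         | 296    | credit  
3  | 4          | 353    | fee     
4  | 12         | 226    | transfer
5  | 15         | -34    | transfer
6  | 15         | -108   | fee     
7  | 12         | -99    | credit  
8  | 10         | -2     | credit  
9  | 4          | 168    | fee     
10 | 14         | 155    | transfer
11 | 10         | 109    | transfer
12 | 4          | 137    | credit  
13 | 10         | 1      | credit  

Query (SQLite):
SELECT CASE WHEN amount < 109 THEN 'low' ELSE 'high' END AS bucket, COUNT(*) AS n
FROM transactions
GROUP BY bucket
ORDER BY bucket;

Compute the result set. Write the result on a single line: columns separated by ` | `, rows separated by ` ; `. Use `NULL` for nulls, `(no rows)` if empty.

Bucket rows by amount < 109 → 'low' else 'high'; count each bucket.

high | 7 ; low | 6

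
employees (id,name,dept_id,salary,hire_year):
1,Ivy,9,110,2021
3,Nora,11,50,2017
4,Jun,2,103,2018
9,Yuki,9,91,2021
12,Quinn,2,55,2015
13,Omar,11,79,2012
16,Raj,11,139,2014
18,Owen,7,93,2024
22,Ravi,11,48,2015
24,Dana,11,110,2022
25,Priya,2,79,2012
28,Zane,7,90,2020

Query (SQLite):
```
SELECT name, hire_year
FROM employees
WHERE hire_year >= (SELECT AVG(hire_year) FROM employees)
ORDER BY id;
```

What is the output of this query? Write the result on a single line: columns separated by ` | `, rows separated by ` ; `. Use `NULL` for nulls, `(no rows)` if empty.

Scalar subquery: AVG(hire_year) over all employees rows = 2017.583333 (≈; comparison uses full precision).
Keep rows where hire_year >= that value.

Ivy | 2021 ; Jun | 2018 ; Yuki | 2021 ; Owen | 2024 ; Dana | 2022 ; Zane | 2020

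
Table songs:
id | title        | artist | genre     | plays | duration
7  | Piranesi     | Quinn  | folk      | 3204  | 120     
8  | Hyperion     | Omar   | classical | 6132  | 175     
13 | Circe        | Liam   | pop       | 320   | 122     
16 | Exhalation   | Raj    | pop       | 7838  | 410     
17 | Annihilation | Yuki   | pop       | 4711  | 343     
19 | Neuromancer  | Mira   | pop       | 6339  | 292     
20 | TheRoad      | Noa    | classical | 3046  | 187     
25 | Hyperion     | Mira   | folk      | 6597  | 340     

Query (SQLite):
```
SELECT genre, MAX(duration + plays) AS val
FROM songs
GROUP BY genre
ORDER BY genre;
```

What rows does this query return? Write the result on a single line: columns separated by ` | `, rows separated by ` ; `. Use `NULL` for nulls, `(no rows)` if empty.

classical | 6307 ; folk | 6937 ; pop | 8248

For each row compute duration + plays.
Group by genre; take MAX of the expression per group.
  classical: ids {8, 20} → MAX(duration + plays)=6307
  folk: ids {7, 25} → MAX(duration + plays)=6937
  pop: ids {13, 16, 17, 19} → MAX(duration + plays)=8248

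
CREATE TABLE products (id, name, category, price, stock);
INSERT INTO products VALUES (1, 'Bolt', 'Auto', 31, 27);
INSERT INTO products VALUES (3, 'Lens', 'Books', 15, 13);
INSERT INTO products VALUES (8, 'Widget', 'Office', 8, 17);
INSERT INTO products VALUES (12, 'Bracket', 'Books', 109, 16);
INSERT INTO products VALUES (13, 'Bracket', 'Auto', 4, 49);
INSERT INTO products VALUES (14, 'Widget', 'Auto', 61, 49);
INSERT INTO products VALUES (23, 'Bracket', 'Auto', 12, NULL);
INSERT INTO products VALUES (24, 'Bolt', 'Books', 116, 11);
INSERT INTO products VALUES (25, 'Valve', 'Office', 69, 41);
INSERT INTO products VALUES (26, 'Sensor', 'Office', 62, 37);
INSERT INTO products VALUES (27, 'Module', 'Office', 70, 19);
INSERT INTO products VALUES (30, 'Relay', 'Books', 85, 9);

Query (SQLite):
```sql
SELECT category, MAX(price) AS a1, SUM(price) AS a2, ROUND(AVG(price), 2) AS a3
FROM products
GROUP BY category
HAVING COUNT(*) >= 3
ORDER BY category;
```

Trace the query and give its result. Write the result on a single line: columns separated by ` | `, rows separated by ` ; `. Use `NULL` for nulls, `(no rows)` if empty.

Auto | 61 | 108 | 27 ; Books | 116 | 325 | 81.25 ; Office | 70 | 209 | 52.25

Group products by category.
Per group compute: MAX(price), SUM(price), ROUND(AVG(price), 2).
HAVING: drop groups with fewer than 3 rows.
  Auto: ids {1, 13, 14, 23} → MAX(price)=61, SUM(price)=108, ROUND(AVG(price), 2)=27
  Books: ids {3, 12, 24, 30} → MAX(price)=116, SUM(price)=325, ROUND(AVG(price), 2)=81.25
  Office: ids {8, 25, 26, 27} → MAX(price)=70, SUM(price)=209, ROUND(AVG(price), 2)=52.25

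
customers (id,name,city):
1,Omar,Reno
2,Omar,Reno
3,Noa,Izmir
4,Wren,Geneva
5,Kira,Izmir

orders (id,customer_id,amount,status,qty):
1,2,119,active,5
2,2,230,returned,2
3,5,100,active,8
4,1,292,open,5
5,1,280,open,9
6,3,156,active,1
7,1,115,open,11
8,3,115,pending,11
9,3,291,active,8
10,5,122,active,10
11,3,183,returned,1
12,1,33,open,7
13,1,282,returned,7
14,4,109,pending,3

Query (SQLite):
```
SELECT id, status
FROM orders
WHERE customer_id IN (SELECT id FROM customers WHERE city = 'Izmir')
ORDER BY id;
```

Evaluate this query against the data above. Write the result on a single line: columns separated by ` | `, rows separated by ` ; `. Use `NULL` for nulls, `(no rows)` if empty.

3 | active ; 6 | active ; 8 | pending ; 9 | active ; 10 | active ; 11 | returned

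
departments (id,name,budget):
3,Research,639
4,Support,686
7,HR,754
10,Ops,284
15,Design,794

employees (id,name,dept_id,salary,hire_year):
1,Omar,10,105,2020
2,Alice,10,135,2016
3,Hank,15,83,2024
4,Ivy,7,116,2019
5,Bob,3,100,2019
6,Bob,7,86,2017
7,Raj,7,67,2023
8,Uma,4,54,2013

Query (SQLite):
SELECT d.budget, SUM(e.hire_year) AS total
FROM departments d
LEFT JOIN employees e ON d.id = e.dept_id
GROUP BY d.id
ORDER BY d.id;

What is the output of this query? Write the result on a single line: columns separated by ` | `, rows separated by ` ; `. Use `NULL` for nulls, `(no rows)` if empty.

639 | 2019 ; 686 | 2013 ; 754 | 6059 ; 284 | 4036 ; 794 | 2024

LEFT JOIN keeps every departments row; unmatched ones get NULL for employees columns.
Group by departments.id and compute SUM(e.hire_year). SUM over an all-NULL group is NULL.
  3: ids {5} → SUM(e.hire_year)=2019
  4: ids {8} → SUM(e.hire_year)=2013
  7: ids {4, 6, 7} → SUM(e.hire_year)=6059
  10: ids {1, 2} → SUM(e.hire_year)=4036
  15: ids {3} → SUM(e.hire_year)=2024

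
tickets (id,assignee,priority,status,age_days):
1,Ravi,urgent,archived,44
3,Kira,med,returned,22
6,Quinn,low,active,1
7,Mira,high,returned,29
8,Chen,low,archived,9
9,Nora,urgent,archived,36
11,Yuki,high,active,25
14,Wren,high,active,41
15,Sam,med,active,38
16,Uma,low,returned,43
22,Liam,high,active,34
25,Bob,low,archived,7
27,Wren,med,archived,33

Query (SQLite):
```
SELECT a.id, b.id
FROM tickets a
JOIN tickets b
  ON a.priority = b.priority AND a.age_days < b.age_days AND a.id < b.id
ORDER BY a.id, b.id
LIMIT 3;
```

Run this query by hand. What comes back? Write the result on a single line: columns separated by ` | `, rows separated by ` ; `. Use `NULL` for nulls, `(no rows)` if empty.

Pairs (a,b) with same priority, a.age_days < b.age_days, a.id < b.id.
priority groups: high:{7,11,14,22} low:{6,8,16,25} med:{3,15,27} urgent:{1,9}
Ordered by (a.id, b.id); first 3.

3 | 15 ; 3 | 27 ; 6 | 8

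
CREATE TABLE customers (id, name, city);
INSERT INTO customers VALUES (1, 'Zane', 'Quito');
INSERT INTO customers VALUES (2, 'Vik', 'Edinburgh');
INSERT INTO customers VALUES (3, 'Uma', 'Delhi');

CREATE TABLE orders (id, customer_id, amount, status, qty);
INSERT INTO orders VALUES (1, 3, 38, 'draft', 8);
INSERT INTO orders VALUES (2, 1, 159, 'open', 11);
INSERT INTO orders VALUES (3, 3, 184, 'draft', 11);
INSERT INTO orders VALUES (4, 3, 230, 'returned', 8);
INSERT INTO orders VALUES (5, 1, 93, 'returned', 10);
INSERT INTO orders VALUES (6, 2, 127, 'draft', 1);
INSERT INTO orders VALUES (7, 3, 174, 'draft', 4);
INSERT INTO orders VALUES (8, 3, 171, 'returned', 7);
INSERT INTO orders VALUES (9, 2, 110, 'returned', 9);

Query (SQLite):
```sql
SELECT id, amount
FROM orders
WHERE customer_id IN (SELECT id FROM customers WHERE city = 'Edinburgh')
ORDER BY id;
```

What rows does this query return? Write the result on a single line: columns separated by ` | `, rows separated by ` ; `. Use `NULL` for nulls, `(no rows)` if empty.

Inner query: customers.id where city = 'Edinburgh'.
Outer: keep orders rows whose customer_id is in that set.
Inner query → {2}

6 | 127 ; 9 | 110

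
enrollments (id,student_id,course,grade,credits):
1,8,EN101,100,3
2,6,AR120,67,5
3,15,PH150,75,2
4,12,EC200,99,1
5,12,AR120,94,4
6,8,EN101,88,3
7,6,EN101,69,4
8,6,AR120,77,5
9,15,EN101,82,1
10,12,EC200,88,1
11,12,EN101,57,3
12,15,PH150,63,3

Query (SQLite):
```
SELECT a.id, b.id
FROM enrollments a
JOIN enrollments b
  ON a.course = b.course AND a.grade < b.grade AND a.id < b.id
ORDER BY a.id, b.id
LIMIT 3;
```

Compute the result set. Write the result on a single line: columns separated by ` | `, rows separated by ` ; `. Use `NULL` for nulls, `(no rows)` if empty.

2 | 5 ; 2 | 8 ; 7 | 9

Pairs (a,b) with same course, a.grade < b.grade, a.id < b.id.
course groups: AR120:{2,5,8} EC200:{4,10} EN101:{1,6,7,9,11} PH150:{3,12}
Ordered by (a.id, b.id); first 3.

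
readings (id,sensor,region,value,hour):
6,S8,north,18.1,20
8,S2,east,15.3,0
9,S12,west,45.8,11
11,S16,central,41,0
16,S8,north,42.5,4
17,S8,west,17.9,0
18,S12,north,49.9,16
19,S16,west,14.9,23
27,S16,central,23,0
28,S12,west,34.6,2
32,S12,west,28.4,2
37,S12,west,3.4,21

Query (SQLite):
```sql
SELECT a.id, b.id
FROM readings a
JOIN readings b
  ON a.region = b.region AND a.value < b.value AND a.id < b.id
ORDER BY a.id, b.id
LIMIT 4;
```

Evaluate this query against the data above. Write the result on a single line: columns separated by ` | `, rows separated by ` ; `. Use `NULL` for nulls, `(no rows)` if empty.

Pairs (a,b) with same region, a.value < b.value, a.id < b.id.
region groups: central:{11,27} east:{8} north:{6,16,18} west:{9,17,19,28,32,37}
Ordered by (a.id, b.id); first 4.

6 | 16 ; 6 | 18 ; 16 | 18 ; 17 | 28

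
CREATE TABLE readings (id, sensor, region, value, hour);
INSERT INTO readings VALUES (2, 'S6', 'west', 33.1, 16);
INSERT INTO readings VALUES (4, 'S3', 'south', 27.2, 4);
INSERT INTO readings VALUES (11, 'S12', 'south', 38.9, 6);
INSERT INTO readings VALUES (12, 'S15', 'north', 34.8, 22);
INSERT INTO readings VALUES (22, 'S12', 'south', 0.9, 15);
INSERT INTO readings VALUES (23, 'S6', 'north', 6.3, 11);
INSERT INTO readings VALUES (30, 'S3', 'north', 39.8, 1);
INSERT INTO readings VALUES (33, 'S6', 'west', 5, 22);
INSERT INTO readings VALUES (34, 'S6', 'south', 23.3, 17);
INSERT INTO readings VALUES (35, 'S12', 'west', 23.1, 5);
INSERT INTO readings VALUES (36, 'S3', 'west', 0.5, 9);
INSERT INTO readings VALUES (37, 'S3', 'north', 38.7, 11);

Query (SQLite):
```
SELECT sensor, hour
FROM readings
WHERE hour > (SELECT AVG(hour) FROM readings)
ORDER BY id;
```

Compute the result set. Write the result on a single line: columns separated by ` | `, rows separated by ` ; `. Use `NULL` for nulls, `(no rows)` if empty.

S6 | 16 ; S15 | 22 ; S12 | 15 ; S6 | 22 ; S6 | 17

Scalar subquery: AVG(hour) over all readings rows = 11.583333 (≈; comparison uses full precision).
Keep rows where hour > that value.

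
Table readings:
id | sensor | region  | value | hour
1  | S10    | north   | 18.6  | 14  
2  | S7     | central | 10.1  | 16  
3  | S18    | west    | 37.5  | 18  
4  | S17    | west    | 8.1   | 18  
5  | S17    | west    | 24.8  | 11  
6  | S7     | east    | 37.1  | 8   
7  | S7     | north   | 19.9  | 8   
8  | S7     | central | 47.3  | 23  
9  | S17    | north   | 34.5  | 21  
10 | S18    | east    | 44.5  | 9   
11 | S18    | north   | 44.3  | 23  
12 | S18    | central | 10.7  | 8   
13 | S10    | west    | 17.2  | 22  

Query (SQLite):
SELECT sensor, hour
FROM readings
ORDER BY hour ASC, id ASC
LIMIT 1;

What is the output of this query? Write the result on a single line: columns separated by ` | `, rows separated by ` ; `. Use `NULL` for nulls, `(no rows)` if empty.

Sort by hour asc, tiebreak id asc: (8, id=6), (8, id=7), (8, id=12), (9, id=10) …. Take first 1.

S7 | 8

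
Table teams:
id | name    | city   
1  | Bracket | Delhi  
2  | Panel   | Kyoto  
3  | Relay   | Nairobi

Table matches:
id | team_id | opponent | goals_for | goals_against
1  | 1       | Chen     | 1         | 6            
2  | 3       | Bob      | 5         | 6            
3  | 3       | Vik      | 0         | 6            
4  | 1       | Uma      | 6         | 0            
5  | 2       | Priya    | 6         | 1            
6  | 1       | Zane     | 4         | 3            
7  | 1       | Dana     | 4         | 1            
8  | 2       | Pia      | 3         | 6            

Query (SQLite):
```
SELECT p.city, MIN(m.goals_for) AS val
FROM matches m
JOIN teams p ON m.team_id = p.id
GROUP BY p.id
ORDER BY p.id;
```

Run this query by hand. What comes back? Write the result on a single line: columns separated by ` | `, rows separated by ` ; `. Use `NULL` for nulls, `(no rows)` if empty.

Delhi | 1 ; Kyoto | 3 ; Nairobi | 0

Join each matches row to its teams via team_id.
Group joined rows by teams.id; compute MIN(m.goals_for) per group.
  1: ids {1, 4, 6, 7} → MIN(m.goals_for)=1
  2: ids {5, 8} → MIN(m.goals_for)=3
  3: ids {2, 3} → MIN(m.goals_for)=0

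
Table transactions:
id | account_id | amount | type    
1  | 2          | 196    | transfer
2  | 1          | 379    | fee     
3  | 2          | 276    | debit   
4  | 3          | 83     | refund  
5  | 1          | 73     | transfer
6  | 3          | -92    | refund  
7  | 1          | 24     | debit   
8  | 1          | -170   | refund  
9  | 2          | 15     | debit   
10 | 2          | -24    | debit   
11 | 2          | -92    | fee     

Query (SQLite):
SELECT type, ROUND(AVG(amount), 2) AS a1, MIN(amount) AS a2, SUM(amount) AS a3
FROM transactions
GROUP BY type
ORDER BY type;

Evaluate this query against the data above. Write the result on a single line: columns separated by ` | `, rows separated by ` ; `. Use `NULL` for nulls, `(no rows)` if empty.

Group transactions by type.
Per group compute: ROUND(AVG(amount), 2), MIN(amount), SUM(amount).
  debit: ids {3, 7, 9, 10} → ROUND(AVG(amount), 2)=72.75, MIN(amount)=-24, SUM(amount)=291
  fee: ids {2, 11} → ROUND(AVG(amount), 2)=143.5, MIN(amount)=-92, SUM(amount)=287
  refund: ids {4, 6, 8} → ROUND(AVG(amount), 2)=-59.67, MIN(amount)=-170, SUM(amount)=-179
  transfer: ids {1, 5} → ROUND(AVG(amount), 2)=134.5, MIN(amount)=73, SUM(amount)=269

debit | 72.75 | -24 | 291 ; fee | 143.5 | -92 | 287 ; refund | -59.67 | -170 | -179 ; transfer | 134.5 | 73 | 269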